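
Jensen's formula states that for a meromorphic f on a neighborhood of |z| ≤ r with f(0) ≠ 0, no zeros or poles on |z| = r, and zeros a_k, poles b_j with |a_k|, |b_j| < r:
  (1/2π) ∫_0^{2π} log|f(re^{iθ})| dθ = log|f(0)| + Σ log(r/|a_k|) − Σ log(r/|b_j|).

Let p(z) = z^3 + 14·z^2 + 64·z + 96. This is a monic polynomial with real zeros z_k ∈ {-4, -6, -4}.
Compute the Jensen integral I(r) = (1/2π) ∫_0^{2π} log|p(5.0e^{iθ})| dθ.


Zeros: -6, -4, -4; r = 5.0.
Inside |z| < r: -4, -4. Outside (|z| ≥ r): -6.
p(0) = 96, so log|p(0)| = log(96) = 4.5643.
Apply Jensen: I(r) = log|p(0)| + Σ_k log(r/|z_k|), summed over zeros inside |z| < r.
  log(r/|z_k|) for z_k = -4: log(5.0/4) = 0.2231
  log(r/|z_k|) for z_k = -4: log(5.0/4) = 0.2231
  Outside zeros (-6) contribute nothing to the Jensen sum.
Sum over inside zeros: 0.4463.
I(r) = log|p(0)| + (inside sum) = 4.5643 + 0.4463 = 5.0106.
Note: since some zeros are outside |z| ≤ r, the simplified n·log(r) form does NOT apply — only the inside zeros contribute.

I(r) ≈ 5.0106.


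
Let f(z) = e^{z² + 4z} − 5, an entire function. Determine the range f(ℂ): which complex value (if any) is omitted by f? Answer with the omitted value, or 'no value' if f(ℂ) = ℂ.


Little Picard bounds the complement of f(ℂ) to at most one point.
The exponent g(z) = z² + 4z is a nonconstant polynomial, hence surjective onto ℂ. So e^{g(z)} takes every value in {e^w : w ∈ ℂ} = ℂ ∖ {0}. Adding -5 shifts the range to ℂ ∖ {-5}. f omits exactly -5.

Omitted value: -5.


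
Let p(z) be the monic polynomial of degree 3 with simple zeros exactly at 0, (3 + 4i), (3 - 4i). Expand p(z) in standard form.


The polynomial is p(z) = ∏_{α ∈ S} (z − α), where S = {0, (3 + 4i), (3 - 4i)}.
Expanding the product yields: p(z) = z^3 -6·z^2 + 25·z.
Note conjugate pairs combine to real quadratics: (z − (3+4i))(z − (3−4i)) = z² − 6z + 25.
The resulting polynomial has degree 3 and real coefficients as required.

p(z) = z^3 -6·z^2 + 25·z.


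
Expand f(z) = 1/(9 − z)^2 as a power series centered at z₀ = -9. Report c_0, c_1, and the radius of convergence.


Let w = z − z₀, so z = z₀ + w.
Then 9 − z = 9 − (z₀ + w) = (9 − z₀) − w = 18 − w.
f(z) = 1/(18 − w)^2 = (1/(18)^2) · (1 − w/(18))^{−2}.
By the binomial series (1−u)^{−2} = Σ_{n≥0} C(n+1, 1) u^n for |u|<1, with u = w/(18):
  c_n = C(n+1, 1) / (18)^(n+2).
  c_0 = 1/(18)^2 = 1/324.
  c_1 = 2/(18)^3 = 1/2916.
The series is valid for |w/d| < 1, i.e. |z − z₀| < |d|.
Radius of convergence: R = |9 − z₀| = |18| = 18 (distance from z₀ to the singularity z = 9).

c_0 = 1/324, c_1 = 1/2916; R = 18.


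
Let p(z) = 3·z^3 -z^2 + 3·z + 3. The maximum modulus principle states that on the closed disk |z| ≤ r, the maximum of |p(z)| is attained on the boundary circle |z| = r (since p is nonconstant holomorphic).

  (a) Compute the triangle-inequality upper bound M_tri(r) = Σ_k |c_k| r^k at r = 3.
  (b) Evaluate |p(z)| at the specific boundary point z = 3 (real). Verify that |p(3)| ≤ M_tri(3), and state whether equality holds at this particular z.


Coefficients: c_0 = 3, c_1 = 3, c_2 = -1, c_3 = 3. Radius r = 3.
Part (a). Triangle bound: M_tri(r) = Σ_k |c_k| r^k
  = |3|·3^0 + |3|·3^1 + |-1|·3^2 + |3|·3^3
  = 3 + 9 + 9 + 81 = 102.
This bounds M(r) := max_{|z|=r} |p(z)| from above; equality holds iff all terms c_k z^k can be made to align in phase at a single z on |z|=r.
Part (b). At z = 3 (real, on the circle |z| = r):
  p(3) = (3)·3^0 + (3)·3^1 + (-1)·3^2 + (3)·3^3 = 84.
  |p(3)| = 84.
Check: |p(3)| = 84 ≤ 102 = M_tri(3). ✓ Equality does not hold at z = 3 (the coefficients have mixed signs, so the terms do not all align in phase there).

M_tri(3) = 102; |p(3)| = 84; equality at z=3: no.


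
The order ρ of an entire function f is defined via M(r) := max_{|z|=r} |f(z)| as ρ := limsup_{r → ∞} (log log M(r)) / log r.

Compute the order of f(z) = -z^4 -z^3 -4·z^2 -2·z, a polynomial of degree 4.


|f(z)| ≤ Σ|c_k|·r^k = O(r^4) as r → ∞. Polynomial growth is O(e^{r^ε}) for every ε > 0 (since r^4/e^{r^ε} → 0), so ρ ≤ ε for all ε > 0, i.e. ρ = 0. Every nonconstant polynomial has order 0.
Therefore ρ = 0.

Order ρ = 0.


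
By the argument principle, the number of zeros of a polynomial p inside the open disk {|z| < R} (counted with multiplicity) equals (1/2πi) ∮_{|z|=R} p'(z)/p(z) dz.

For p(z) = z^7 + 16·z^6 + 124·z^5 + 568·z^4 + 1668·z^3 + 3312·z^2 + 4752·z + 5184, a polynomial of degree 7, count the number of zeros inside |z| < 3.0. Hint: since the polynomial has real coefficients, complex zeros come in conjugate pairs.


The zeros of p are: (-3 + 3i), (-3 - 3i), (-3 + 3i), (-3 - 3i), (0 + 2i), (0 - 2i), -4.
Their magnitudes are: 4.243, 4.243, 4.243, 4.243, 2, 2, 4.
Zeros with |z| < R = 3.0: (0 + 2i), (0 - 2i).
Count = 2.
By the argument principle, (1/2πi) ∮_{|z|=R} p'(z)/p(z) dz equals exactly this count.

Number of zeros inside |z| < 3.0: 2.


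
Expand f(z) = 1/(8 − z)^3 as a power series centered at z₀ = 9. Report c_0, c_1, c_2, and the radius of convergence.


Let w = z − z₀, so z = z₀ + w.
Then 8 − z = 8 − (z₀ + w) = (8 − z₀) − w = -1 − w.
f(z) = 1/(-1 − w)^3 = (1/(-1)^3) · (1 − w/(-1))^{−3}.
By the binomial series (1−u)^{−3} = Σ_{n≥0} C(n+2, 2) u^n for |u|<1, with u = w/(-1):
  c_n = C(n+2, 2) / (-1)^(n+3).
  c_0 = 1/(-1)^3 = -1.
  c_1 = 3/(-1)^4 = 3.
  c_2 = 6/(-1)^5 = -6.
The series is valid for |w/d| < 1, i.e. |z − z₀| < |d|.
Radius of convergence: R = |8 − z₀| = |-1| = 1 (distance from z₀ to the singularity z = 8).

c_0 = -1, c_1 = 3, c_2 = -6; R = 1.


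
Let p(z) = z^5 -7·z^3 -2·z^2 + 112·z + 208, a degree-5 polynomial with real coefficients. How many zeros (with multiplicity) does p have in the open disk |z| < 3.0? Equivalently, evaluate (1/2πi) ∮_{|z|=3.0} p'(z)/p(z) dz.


The zeros of p are: (3 + 2i), (3 - 2i), (-2 + 2i), (-2 - 2i), -2.
Their magnitudes are: 3.606, 3.606, 2.828, 2.828, 2.
Zeros with |z| < R = 3.0: (-2 + 2i), (-2 - 2i), -2.
Count = 3.
By the argument principle, (1/2πi) ∮_{|z|=R} p'(z)/p(z) dz equals exactly this count.

Number of zeros inside |z| < 3.0: 3.


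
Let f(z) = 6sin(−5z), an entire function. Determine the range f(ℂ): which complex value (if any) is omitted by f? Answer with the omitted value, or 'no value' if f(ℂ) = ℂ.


Little Picard bounds the complement of f(ℂ) to at most one point.
sin is entire and surjective onto ℂ: for every w ∈ ℂ, sin(ζ) = w has a solution ζ ∈ ℂ (e.g., via the complex inverse arcsin). With ζ = −5z this gives z = ζ/(-5). Then 6·sin(−5z) takes every value in 6·ℂ = ℂ, and adding 0 is a bijection of ℂ. So f is surjective and omits no value. (Note: only on the real line is sin bounded by [−1, 1].)

Omitted value: no value.


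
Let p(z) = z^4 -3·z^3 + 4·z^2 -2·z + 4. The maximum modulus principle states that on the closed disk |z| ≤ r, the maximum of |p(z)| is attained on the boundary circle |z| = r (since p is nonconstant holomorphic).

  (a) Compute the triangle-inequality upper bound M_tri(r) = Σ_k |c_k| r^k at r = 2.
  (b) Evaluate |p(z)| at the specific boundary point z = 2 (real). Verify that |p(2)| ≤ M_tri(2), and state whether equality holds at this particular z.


Coefficients: c_0 = 4, c_1 = -2, c_2 = 4, c_3 = -3, c_4 = 1. Radius r = 2.
Part (a). Triangle bound: M_tri(r) = Σ_k |c_k| r^k
  = |4|·2^0 + |-2|·2^1 + |4|·2^2 + |-3|·2^3 + |1|·2^4
  = 4 + 4 + 16 + 24 + 16 = 64.
This bounds M(r) := max_{|z|=r} |p(z)| from above; equality holds iff all terms c_k z^k can be made to align in phase at a single z on |z|=r.
Part (b). At z = 2 (real, on the circle |z| = r):
  p(2) = (4)·2^0 + (-2)·2^1 + (4)·2^2 + (-3)·2^3 + (1)·2^4 = 8.
  |p(2)| = 8.
Check: |p(2)| = 8 ≤ 64 = M_tri(2). ✓ Equality does not hold at z = 2 (the coefficients have mixed signs, so the terms do not all align in phase there).

M_tri(2) = 64; |p(2)| = 8; equality at z=2: no.


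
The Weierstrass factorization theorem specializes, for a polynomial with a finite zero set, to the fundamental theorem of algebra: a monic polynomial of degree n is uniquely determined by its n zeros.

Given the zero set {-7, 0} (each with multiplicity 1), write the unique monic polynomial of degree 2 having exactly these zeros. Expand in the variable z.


The polynomial is p(z) = ∏_{α ∈ S} (z − α), where S = {-7, 0}.
Expanding the product yields: p(z) = z^2 + 7·z.
The resulting polynomial has degree 2 and real coefficients as required.

p(z) = z^2 + 7·z.


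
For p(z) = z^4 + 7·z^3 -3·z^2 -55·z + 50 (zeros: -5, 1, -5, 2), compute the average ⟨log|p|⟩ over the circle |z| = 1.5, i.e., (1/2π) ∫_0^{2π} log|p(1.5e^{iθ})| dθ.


Zeros: -5, -5, 1, 2; r = 1.5.
Inside |z| < r: 1. Outside (|z| ≥ r): -5, -5, 2.
p(0) = 50, so log|p(0)| = log(50) = 3.9120.
Apply Jensen: I(r) = log|p(0)| + Σ_k log(r/|z_k|), summed over zeros inside |z| < r.
  log(r/|z_k|) for z_k = 1: log(1.5/1) = 0.4055
  Outside zeros (-5, -5, 2) contribute nothing to the Jensen sum.
Sum over inside zeros: 0.4055.
I(r) = log|p(0)| + (inside sum) = 3.9120 + 0.4055 = 4.3175.
Note: since some zeros are outside |z| ≤ r, the simplified n·log(r) form does NOT apply — only the inside zeros contribute.

I(r) ≈ 4.3175.


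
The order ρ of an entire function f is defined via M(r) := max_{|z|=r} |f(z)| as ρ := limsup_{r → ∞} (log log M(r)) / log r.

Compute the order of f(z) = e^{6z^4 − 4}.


|e^{6z^4 − 4}| = e^{Re(6·z^4) + -4} ≤ e^{6|z|^4 + -4} = e^{6r^4 + -4} on |z| = r, so ρ ≤ 4. Choosing z on |z|=r so that 6·z^4 is real positive (always possible by picking arg z appropriately) gives |f(z)| = e^{6r^4 + -4}, matching the bound. The additive constant -4 does not affect log log M(r) ~ 4·log r. Hence ρ = 4.
Therefore ρ = 4.

Order ρ = 4.


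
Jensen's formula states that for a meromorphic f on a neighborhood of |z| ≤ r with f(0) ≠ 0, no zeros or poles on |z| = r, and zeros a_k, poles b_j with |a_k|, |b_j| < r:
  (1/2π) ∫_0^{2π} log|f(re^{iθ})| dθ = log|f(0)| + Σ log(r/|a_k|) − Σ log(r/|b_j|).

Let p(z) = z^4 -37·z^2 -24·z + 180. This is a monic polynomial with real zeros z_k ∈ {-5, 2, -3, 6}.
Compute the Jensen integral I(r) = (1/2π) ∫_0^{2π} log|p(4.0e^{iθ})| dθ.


Zeros: -5, -3, 2, 6; r = 4.0.
Inside |z| < r: -3, 2. Outside (|z| ≥ r): -5, 6.
p(0) = 180, so log|p(0)| = log(180) = 5.1930.
Apply Jensen: I(r) = log|p(0)| + Σ_k log(r/|z_k|), summed over zeros inside |z| < r.
  log(r/|z_k|) for z_k = 2: log(4.0/2) = 0.6931
  log(r/|z_k|) for z_k = -3: log(4.0/3) = 0.2877
  Outside zeros (-5, 6) contribute nothing to the Jensen sum.
Sum over inside zeros: 0.9808.
I(r) = log|p(0)| + (inside sum) = 5.1930 + 0.9808 = 6.1738.
Note: since some zeros are outside |z| ≤ r, the simplified n·log(r) form does NOT apply — only the inside zeros contribute.

I(r) ≈ 6.1738.


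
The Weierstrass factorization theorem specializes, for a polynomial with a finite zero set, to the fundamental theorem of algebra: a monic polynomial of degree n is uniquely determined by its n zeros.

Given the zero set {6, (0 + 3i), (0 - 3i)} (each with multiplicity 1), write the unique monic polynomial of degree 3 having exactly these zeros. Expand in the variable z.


The polynomial is p(z) = ∏_{α ∈ S} (z − α), where S = {6, (0 + 3i), (0 - 3i)}.
Expanding the product yields: p(z) = z^3 -6·z^2 + 9·z -54.
Note conjugate pairs combine to real quadratics: (z − (0+3i))(z − (0−3i)) = z² + 9.
The resulting polynomial has degree 3 and real coefficients as required.

p(z) = z^3 -6·z^2 + 9·z -54.


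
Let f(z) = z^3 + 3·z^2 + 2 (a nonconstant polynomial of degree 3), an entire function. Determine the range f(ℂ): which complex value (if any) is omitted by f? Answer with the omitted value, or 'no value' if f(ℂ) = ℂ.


Little Picard bounds the complement of f(ℂ) to at most one point.
For every w ∈ ℂ, the equation p(z) − w = 0 is a nonconstant polynomial in z and hence has at least one root by the fundamental theorem of algebra. So p is surjective onto ℂ, omitting no value.

Omitted value: no value.


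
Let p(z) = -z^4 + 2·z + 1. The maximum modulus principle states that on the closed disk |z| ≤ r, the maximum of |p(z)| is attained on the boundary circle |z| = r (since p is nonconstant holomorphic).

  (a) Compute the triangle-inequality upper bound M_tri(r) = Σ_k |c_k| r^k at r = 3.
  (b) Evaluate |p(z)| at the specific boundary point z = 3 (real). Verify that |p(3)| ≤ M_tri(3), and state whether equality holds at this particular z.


Coefficients: c_0 = 1, c_1 = 2, c_2 = 0, c_3 = 0, c_4 = -1. Radius r = 3.
Part (a). Triangle bound: M_tri(r) = Σ_k |c_k| r^k
  = |1|·3^0 + |2|·3^1 + |0|·3^2 + |0|·3^3 + |-1|·3^4
  = 1 + 6 + 0 + 0 + 81 = 88.
This bounds M(r) := max_{|z|=r} |p(z)| from above; equality holds iff all terms c_k z^k can be made to align in phase at a single z on |z|=r.
Part (b). At z = 3 (real, on the circle |z| = r):
  p(3) = (1)·3^0 + (2)·3^1 + (0)·3^2 + (0)·3^3 + (-1)·3^4 = -74.
  |p(3)| = 74.
Check: |p(3)| = 74 ≤ 88 = M_tri(3). ✓ Equality does not hold at z = 3 (the coefficients have mixed signs, so the terms do not all align in phase there).

M_tri(3) = 88; |p(3)| = 74; equality at z=3: no.


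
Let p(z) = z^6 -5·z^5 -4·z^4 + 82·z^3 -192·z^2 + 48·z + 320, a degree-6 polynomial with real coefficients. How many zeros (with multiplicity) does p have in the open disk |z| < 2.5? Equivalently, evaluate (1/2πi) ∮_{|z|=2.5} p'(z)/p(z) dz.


The zeros of p are: (3 + 1i), (3 - 1i), -4, (2 + 2i), (2 - 2i), -1.
Their magnitudes are: 3.162, 3.162, 4, 2.828, 2.828, 1.
Zeros with |z| < R = 2.5: -1.
Count = 1.
By the argument principle, (1/2πi) ∮_{|z|=R} p'(z)/p(z) dz equals exactly this count.

Number of zeros inside |z| < 2.5: 1.


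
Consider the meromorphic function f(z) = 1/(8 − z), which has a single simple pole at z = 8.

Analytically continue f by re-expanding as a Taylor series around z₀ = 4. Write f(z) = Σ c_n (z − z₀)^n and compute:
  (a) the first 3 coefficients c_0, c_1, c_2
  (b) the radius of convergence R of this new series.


Let w = z − z₀, so z = z₀ + w.
Then 8 − z = 8 − (z₀ + w) = (8 − z₀) − w = 4 − w.
f(z) = 1/(4 − w) = (1/(4)) · 1/(1 − w/(4)) = Σ_{n≥0} w^n / (4)^(n+1).
So c_n = 1/(4)^(n+1):
  c_0 = 1/(4)^1 = 1/4.
  c_1 = 1/(4)^2 = 1/16.
  c_2 = 1/(4)^3 = 1/64.
The series is valid for |w/d| < 1, i.e. |z − z₀| < |d|.
Radius of convergence: R = |8 − z₀| = |4| = 4 (distance from z₀ to the singularity z = 8).

c_0 = 1/4, c_1 = 1/16, c_2 = 1/64; R = 4.


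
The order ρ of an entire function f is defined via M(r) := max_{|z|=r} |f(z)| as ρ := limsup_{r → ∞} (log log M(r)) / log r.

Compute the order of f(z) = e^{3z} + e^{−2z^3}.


Each summand is entire of order 1 and 3 respectively (as in the single-exponential case). The order of a sum is at most the max of the orders, so ρ ≤ 3. For the lower bound: on |z|=r choose arg z so that -2z^3 is real positive; then |e^{-2z^3}| = e^{2r^3} while |e^{3z}| ≤ e^{3r^1} = o(e^{2r^3}). So |f| ≥ e^{2r^3}(1 − o(1)) and ρ ≥ 3. Hence ρ = max(1, 3) = 3.
Therefore ρ = 3.

Order ρ = 3.


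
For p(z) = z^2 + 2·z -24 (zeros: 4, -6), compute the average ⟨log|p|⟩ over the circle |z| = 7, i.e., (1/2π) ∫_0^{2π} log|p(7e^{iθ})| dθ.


Zeros: -6, 4; r = 7.
Inside |z| < r: -6, 4. Outside (|z| ≥ r): ∅.
p(0) = -24, so log|p(0)| = log(24) = 3.1781.
Apply Jensen: I(r) = log|p(0)| + Σ_k log(r/|z_k|), summed over zeros inside |z| < r.
  log(r/|z_k|) for z_k = 4: log(7/4) = 0.5596
  log(r/|z_k|) for z_k = -6: log(7/6) = 0.1542
Sum over inside zeros: 0.7138.
I(r) = log|p(0)| + (inside sum) = 3.1781 + 0.7138 = 3.8918.
Closed form (all zeros inside, monic): I(r) = n·log(r) = 2·log(7) = 3.8918. ✓

I(r) ≈ 3.8918.


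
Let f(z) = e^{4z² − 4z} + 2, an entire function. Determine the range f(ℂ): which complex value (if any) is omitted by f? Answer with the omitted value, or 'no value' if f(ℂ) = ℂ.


Little Picard bounds the complement of f(ℂ) to at most one point.
The exponent g(z) = 4z² − 4z is a nonconstant polynomial, hence surjective onto ℂ. So e^{g(z)} takes every value in {e^w : w ∈ ℂ} = ℂ ∖ {0}. Adding 2 shifts the range to ℂ ∖ {2}. f omits exactly 2.

Omitted value: 2.


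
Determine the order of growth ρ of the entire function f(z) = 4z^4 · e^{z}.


M(r) = max_{|z|=r} |4|·|z|^4·|e^{z}| = 4·r^4 · e^{1r^1} (the factors attain their maxima compatibly on |z|=r). Then log M(r) = log 4 + 4·log r + 1r^1, dominated by the last term, so log log M(r) ~ 1·log r. The polynomial factor 4z^4 contributes only a log r term and does not affect the order. ρ = 1.
Therefore ρ = 1.

Order ρ = 1.


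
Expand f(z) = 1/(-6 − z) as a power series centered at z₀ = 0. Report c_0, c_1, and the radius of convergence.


Let w = z − z₀, so z = z₀ + w.
Then -6 − z = -6 − (z₀ + w) = (-6 − z₀) − w = -6 − w.
f(z) = 1/(-6 − w) = (1/(-6)) · 1/(1 − w/(-6)) = Σ_{n≥0} w^n / (-6)^(n+1).
So c_n = 1/(-6)^(n+1):
  c_0 = 1/(-6)^1 = -1/6.
  c_1 = 1/(-6)^2 = 1/36.
The series is valid for |w/d| < 1, i.e. |z − z₀| < |d|.
Radius of convergence: R = |-6 − z₀| = |-6| = 6 (distance from z₀ to the singularity z = -6).

c_0 = -1/6, c_1 = 1/36; R = 6.


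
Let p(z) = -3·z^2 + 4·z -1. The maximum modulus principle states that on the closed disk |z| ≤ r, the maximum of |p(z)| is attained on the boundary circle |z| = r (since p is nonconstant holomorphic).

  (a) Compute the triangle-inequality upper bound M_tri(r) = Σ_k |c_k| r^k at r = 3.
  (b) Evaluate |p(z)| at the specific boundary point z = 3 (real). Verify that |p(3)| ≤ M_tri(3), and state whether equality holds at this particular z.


Coefficients: c_0 = -1, c_1 = 4, c_2 = -3. Radius r = 3.
Part (a). Triangle bound: M_tri(r) = Σ_k |c_k| r^k
  = |-1|·3^0 + |4|·3^1 + |-3|·3^2
  = 1 + 12 + 27 = 40.
This bounds M(r) := max_{|z|=r} |p(z)| from above; equality holds iff all terms c_k z^k can be made to align in phase at a single z on |z|=r.
Part (b). At z = 3 (real, on the circle |z| = r):
  p(3) = (-1)·3^0 + (4)·3^1 + (-3)·3^2 = -16.
  |p(3)| = 16.
Check: |p(3)| = 16 ≤ 40 = M_tri(3). ✓ Equality does not hold at z = 3 (the coefficients have mixed signs, so the terms do not all align in phase there).

M_tri(3) = 40; |p(3)| = 16; equality at z=3: no.


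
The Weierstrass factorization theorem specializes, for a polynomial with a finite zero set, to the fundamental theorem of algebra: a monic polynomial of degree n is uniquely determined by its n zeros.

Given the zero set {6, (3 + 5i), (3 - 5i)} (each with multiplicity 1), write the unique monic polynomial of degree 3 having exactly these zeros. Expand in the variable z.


The polynomial is p(z) = ∏_{α ∈ S} (z − α), where S = {6, (3 + 5i), (3 - 5i)}.
Expanding the product yields: p(z) = z^3 -12·z^2 + 70·z -204.
Note conjugate pairs combine to real quadratics: (z − (3+5i))(z − (3−5i)) = z² − 6z + 34.
The resulting polynomial has degree 3 and real coefficients as required.

p(z) = z^3 -12·z^2 + 70·z -204.


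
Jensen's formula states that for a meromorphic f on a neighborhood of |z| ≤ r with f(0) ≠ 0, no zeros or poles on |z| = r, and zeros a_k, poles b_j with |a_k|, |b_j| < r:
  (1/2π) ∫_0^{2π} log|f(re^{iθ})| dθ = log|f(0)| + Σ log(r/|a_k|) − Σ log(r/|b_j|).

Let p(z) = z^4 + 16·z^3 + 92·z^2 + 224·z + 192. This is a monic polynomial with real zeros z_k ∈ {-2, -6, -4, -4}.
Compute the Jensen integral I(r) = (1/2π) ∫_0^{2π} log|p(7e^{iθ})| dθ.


Zeros: -6, -4, -4, -2; r = 7.
Inside |z| < r: -6, -4, -4, -2. Outside (|z| ≥ r): ∅.
p(0) = 192, so log|p(0)| = log(192) = 5.2575.
Apply Jensen: I(r) = log|p(0)| + Σ_k log(r/|z_k|), summed over zeros inside |z| < r.
  log(r/|z_k|) for z_k = -2: log(7/2) = 1.2528
  log(r/|z_k|) for z_k = -6: log(7/6) = 0.1542
  log(r/|z_k|) for z_k = -4: log(7/4) = 0.5596
  log(r/|z_k|) for z_k = -4: log(7/4) = 0.5596
Sum over inside zeros: 2.5261.
I(r) = log|p(0)| + (inside sum) = 5.2575 + 2.5261 = 7.7836.
Closed form (all zeros inside, monic): I(r) = n·log(r) = 4·log(7) = 7.7836. ✓

I(r) ≈ 7.7836.


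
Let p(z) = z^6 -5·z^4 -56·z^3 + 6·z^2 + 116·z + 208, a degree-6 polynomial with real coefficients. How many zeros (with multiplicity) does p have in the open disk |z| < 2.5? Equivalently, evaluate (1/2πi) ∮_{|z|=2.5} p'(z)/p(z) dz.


The zeros of p are: 2, (-2 + 3i), (-2 - 3i), 4, (-1 + 1i), (-1 - 1i).
Their magnitudes are: 2, 3.606, 3.606, 4, 1.414, 1.414.
Zeros with |z| < R = 2.5: 2, (-1 + 1i), (-1 - 1i).
Count = 3.
By the argument principle, (1/2πi) ∮_{|z|=R} p'(z)/p(z) dz equals exactly this count.

Number of zeros inside |z| < 2.5: 3.


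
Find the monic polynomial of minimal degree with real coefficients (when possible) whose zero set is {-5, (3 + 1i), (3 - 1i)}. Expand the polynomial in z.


The polynomial is p(z) = ∏_{α ∈ S} (z − α), where S = {-5, (3 + 1i), (3 - 1i)}.
Expanding the product yields: p(z) = z^3 -z^2 -20·z + 50.
Note conjugate pairs combine to real quadratics: (z − (3+1i))(z − (3−1i)) = z² − 6z + 10.
The resulting polynomial has degree 3 and real coefficients as required.

p(z) = z^3 -z^2 -20·z + 50.


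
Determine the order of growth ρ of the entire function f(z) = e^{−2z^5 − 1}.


|e^{−2z^5 − 1}| = e^{Re(-2·z^5) + -1} ≤ e^{2|z|^5 + -1} = e^{2r^5 + -1} on |z| = r, so ρ ≤ 5. Choosing z on |z|=r so that -2·z^5 is real positive (always possible by picking arg z appropriately) gives |f(z)| = e^{2r^5 + -1}, matching the bound. The additive constant -1 does not affect log log M(r) ~ 5·log r. Hence ρ = 5.
Therefore ρ = 5.

Order ρ = 5.


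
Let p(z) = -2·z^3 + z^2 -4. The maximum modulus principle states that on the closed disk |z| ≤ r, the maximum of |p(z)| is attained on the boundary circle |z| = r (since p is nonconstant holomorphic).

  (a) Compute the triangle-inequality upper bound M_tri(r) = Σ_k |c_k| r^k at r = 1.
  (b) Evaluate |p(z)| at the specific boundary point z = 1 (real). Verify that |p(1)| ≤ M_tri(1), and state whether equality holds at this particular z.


Coefficients: c_0 = -4, c_1 = 0, c_2 = 1, c_3 = -2. Radius r = 1.
Part (a). Triangle bound: M_tri(r) = Σ_k |c_k| r^k
  = |-4|·1^0 + |0|·1^1 + |1|·1^2 + |-2|·1^3
  = 4 + 0 + 1 + 2 = 7.
This bounds M(r) := max_{|z|=r} |p(z)| from above; equality holds iff all terms c_k z^k can be made to align in phase at a single z on |z|=r.
Part (b). At z = 1 (real, on the circle |z| = r):
  p(1) = (-4)·1^0 + (0)·1^1 + (1)·1^2 + (-2)·1^3 = -5.
  |p(1)| = 5.
Check: |p(1)| = 5 ≤ 7 = M_tri(1). ✓ Equality does not hold at z = 1 (the coefficients have mixed signs, so the terms do not all align in phase there).

M_tri(1) = 7; |p(1)| = 5; equality at z=1: no.


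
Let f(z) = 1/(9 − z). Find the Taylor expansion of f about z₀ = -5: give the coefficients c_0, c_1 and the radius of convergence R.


Let w = z − z₀, so z = z₀ + w.
Then 9 − z = 9 − (z₀ + w) = (9 − z₀) − w = 14 − w.
f(z) = 1/(14 − w) = (1/(14)) · 1/(1 − w/(14)) = Σ_{n≥0} w^n / (14)^(n+1).
So c_n = 1/(14)^(n+1):
  c_0 = 1/(14)^1 = 1/14.
  c_1 = 1/(14)^2 = 1/196.
The series is valid for |w/d| < 1, i.e. |z − z₀| < |d|.
Radius of convergence: R = |9 − z₀| = |14| = 14 (distance from z₀ to the singularity z = 9).

c_0 = 1/14, c_1 = 1/196; R = 14.


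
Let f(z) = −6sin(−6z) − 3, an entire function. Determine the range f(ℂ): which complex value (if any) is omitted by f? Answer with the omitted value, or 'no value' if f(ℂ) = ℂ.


Little Picard bounds the complement of f(ℂ) to at most one point.
sin is entire and surjective onto ℂ: for every w ∈ ℂ, sin(ζ) = w has a solution ζ ∈ ℂ (e.g., via the complex inverse arcsin). With ζ = −6z this gives z = ζ/(-6). Then -6·sin(−6z) takes every value in -6·ℂ = ℂ, and adding -3 is a bijection of ℂ. So f is surjective and omits no value. (Note: only on the real line is sin bounded by [−1, 1].)

Omitted value: no value.


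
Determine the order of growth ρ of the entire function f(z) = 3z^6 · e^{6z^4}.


M(r) = max_{|z|=r} |3|·|z|^6·|e^{6z^4}| = 3·r^6 · e^{6r^4} (the factors attain their maxima compatibly on |z|=r). Then log M(r) = log 3 + 6·log r + 6r^4, dominated by the last term, so log log M(r) ~ 4·log r. The polynomial factor 3z^6 contributes only a log r term and does not affect the order. ρ = 4.
Therefore ρ = 4.

Order ρ = 4.


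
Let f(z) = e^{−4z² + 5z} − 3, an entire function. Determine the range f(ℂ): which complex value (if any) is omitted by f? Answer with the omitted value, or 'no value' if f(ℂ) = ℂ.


Little Picard bounds the complement of f(ℂ) to at most one point.
The exponent g(z) = −4z² + 5z is a nonconstant polynomial, hence surjective onto ℂ. So e^{g(z)} takes every value in {e^w : w ∈ ℂ} = ℂ ∖ {0}. Adding -3 shifts the range to ℂ ∖ {-3}. f omits exactly -3.

Omitted value: -3.


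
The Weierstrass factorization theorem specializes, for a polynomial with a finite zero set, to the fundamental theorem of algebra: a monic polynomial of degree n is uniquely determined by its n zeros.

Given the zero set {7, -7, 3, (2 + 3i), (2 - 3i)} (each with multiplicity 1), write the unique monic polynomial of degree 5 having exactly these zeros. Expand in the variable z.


The polynomial is p(z) = ∏_{α ∈ S} (z − α), where S = {7, -7, 3, (2 + 3i), (2 - 3i)}.
Expanding the product yields: p(z) = z^5 -7·z^4 -24·z^3 + 304·z^2 -1225·z + 1911.
Note conjugate pairs combine to real quadratics: (z − (2+3i))(z − (2−3i)) = z² − 4z + 13.
The resulting polynomial has degree 5 and real coefficients as required.

p(z) = z^5 -7·z^4 -24·z^3 + 304·z^2 -1225·z + 1911.


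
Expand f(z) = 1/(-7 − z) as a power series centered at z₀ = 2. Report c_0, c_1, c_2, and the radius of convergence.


Let w = z − z₀, so z = z₀ + w.
Then -7 − z = -7 − (z₀ + w) = (-7 − z₀) − w = -9 − w.
f(z) = 1/(-9 − w) = (1/(-9)) · 1/(1 − w/(-9)) = Σ_{n≥0} w^n / (-9)^(n+1).
So c_n = 1/(-9)^(n+1):
  c_0 = 1/(-9)^1 = -1/9.
  c_1 = 1/(-9)^2 = 1/81.
  c_2 = 1/(-9)^3 = -1/729.
The series is valid for |w/d| < 1, i.e. |z − z₀| < |d|.
Radius of convergence: R = |-7 − z₀| = |-9| = 9 (distance from z₀ to the singularity z = -7).

c_0 = -1/9, c_1 = 1/81, c_2 = -1/729; R = 9.


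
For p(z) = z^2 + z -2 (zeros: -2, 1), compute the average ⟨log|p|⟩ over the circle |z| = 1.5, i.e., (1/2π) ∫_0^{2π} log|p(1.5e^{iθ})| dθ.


Zeros: -2, 1; r = 1.5.
Inside |z| < r: 1. Outside (|z| ≥ r): -2.
p(0) = -2, so log|p(0)| = log(2) = 0.6931.
Apply Jensen: I(r) = log|p(0)| + Σ_k log(r/|z_k|), summed over zeros inside |z| < r.
  log(r/|z_k|) for z_k = 1: log(1.5/1) = 0.4055
  Outside zeros (-2) contribute nothing to the Jensen sum.
Sum over inside zeros: 0.4055.
I(r) = log|p(0)| + (inside sum) = 0.6931 + 0.4055 = 1.0986.
Note: since some zeros are outside |z| ≤ r, the simplified n·log(r) form does NOT apply — only the inside zeros contribute.

I(r) ≈ 1.0986.


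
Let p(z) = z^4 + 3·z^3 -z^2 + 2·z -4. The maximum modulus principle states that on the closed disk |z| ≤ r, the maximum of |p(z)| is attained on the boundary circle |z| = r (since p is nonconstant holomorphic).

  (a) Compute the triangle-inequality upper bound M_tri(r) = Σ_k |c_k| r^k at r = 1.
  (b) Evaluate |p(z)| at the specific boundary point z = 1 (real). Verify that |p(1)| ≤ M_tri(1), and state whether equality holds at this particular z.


Coefficients: c_0 = -4, c_1 = 2, c_2 = -1, c_3 = 3, c_4 = 1. Radius r = 1.
Part (a). Triangle bound: M_tri(r) = Σ_k |c_k| r^k
  = |-4|·1^0 + |2|·1^1 + |-1|·1^2 + |3|·1^3 + |1|·1^4
  = 4 + 2 + 1 + 3 + 1 = 11.
This bounds M(r) := max_{|z|=r} |p(z)| from above; equality holds iff all terms c_k z^k can be made to align in phase at a single z on |z|=r.
Part (b). At z = 1 (real, on the circle |z| = r):
  p(1) = (-4)·1^0 + (2)·1^1 + (-1)·1^2 + (3)·1^3 + (1)·1^4 = 1.
  |p(1)| = 1.
Check: |p(1)| = 1 ≤ 11 = M_tri(1). ✓ Equality does not hold at z = 1 (the coefficients have mixed signs, so the terms do not all align in phase there).

M_tri(1) = 11; |p(1)| = 1; equality at z=1: no.


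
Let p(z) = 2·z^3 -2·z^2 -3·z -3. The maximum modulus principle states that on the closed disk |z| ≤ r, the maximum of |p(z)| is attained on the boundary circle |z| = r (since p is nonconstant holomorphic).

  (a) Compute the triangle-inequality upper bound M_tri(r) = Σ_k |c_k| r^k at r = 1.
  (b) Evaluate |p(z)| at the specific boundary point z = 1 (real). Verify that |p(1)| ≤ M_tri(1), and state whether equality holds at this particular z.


Coefficients: c_0 = -3, c_1 = -3, c_2 = -2, c_3 = 2. Radius r = 1.
Part (a). Triangle bound: M_tri(r) = Σ_k |c_k| r^k
  = |-3|·1^0 + |-3|·1^1 + |-2|·1^2 + |2|·1^3
  = 3 + 3 + 2 + 2 = 10.
This bounds M(r) := max_{|z|=r} |p(z)| from above; equality holds iff all terms c_k z^k can be made to align in phase at a single z on |z|=r.
Part (b). At z = 1 (real, on the circle |z| = r):
  p(1) = (-3)·1^0 + (-3)·1^1 + (-2)·1^2 + (2)·1^3 = -6.
  |p(1)| = 6.
Check: |p(1)| = 6 ≤ 10 = M_tri(1). ✓ Equality does not hold at z = 1 (the coefficients have mixed signs, so the terms do not all align in phase there).

M_tri(1) = 10; |p(1)| = 6; equality at z=1: no.


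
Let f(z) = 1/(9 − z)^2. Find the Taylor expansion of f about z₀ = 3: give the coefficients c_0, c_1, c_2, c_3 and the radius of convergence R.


Let w = z − z₀, so z = z₀ + w.
Then 9 − z = 9 − (z₀ + w) = (9 − z₀) − w = 6 − w.
f(z) = 1/(6 − w)^2 = (1/(6)^2) · (1 − w/(6))^{−2}.
By the binomial series (1−u)^{−2} = Σ_{n≥0} C(n+1, 1) u^n for |u|<1, with u = w/(6):
  c_n = C(n+1, 1) / (6)^(n+2).
  c_0 = 1/(6)^2 = 1/36.
  c_1 = 2/(6)^3 = 1/108.
  c_2 = 3/(6)^4 = 1/432.
  c_3 = 4/(6)^5 = 1/1944.
The series is valid for |w/d| < 1, i.e. |z − z₀| < |d|.
Radius of convergence: R = |9 − z₀| = |6| = 6 (distance from z₀ to the singularity z = 9).

c_0 = 1/36, c_1 = 1/108, c_2 = 1/432, c_3 = 1/1944; R = 6.


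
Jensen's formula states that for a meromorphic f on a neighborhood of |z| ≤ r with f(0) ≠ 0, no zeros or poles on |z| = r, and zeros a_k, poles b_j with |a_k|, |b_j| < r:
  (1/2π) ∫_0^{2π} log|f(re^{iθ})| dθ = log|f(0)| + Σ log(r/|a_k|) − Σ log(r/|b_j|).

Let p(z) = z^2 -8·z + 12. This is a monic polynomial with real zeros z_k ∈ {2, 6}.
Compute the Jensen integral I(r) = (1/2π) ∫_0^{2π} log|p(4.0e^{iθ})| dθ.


Zeros: 2, 6; r = 4.0.
Inside |z| < r: 2. Outside (|z| ≥ r): 6.
p(0) = 12, so log|p(0)| = log(12) = 2.4849.
Apply Jensen: I(r) = log|p(0)| + Σ_k log(r/|z_k|), summed over zeros inside |z| < r.
  log(r/|z_k|) for z_k = 2: log(4.0/2) = 0.6931
  Outside zeros (6) contribute nothing to the Jensen sum.
Sum over inside zeros: 0.6931.
I(r) = log|p(0)| + (inside sum) = 2.4849 + 0.6931 = 3.1781.
Note: since some zeros are outside |z| ≤ r, the simplified n·log(r) form does NOT apply — only the inside zeros contribute.

I(r) ≈ 3.1781.


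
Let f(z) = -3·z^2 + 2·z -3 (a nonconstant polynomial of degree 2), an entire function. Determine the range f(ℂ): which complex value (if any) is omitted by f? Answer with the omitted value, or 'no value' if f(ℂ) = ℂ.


Little Picard bounds the complement of f(ℂ) to at most one point.
For every w ∈ ℂ, the equation p(z) − w = 0 is a nonconstant polynomial in z and hence has at least one root by the fundamental theorem of algebra. So p is surjective onto ℂ, omitting no value.

Omitted value: no value.


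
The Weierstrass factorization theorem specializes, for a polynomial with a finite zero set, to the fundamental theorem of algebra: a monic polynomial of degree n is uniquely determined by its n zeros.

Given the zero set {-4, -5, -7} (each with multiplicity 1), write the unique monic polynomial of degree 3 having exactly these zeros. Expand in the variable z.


The polynomial is p(z) = ∏_{α ∈ S} (z − α), where S = {-4, -5, -7}.
Expanding the product yields: p(z) = z^3 + 16·z^2 + 83·z + 140.
The resulting polynomial has degree 3 and real coefficients as required.

p(z) = z^3 + 16·z^2 + 83·z + 140.


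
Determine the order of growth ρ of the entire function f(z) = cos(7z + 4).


cos(w) is a linear combination of e^{iw} and e^{−iw} (or e^w, e^{−w} in the hyperbolic case), so |cos(w)| ≤ e^{|w|}. With w = 7z + 4, |w| ≤ 7|z| + 4 = 7r + 4 on |z| = r, giving M(r) ≤ e^{7r + 4}, so ρ ≤ 1. On a suitable ray (z = it for sin/cos; z = t for sinh/cosh, t real → ∞), |cos(7z + 4)| grows like e^{7|t|}/2, so ρ ≥ 1. Hence ρ = 1.
Therefore ρ = 1.

Order ρ = 1.


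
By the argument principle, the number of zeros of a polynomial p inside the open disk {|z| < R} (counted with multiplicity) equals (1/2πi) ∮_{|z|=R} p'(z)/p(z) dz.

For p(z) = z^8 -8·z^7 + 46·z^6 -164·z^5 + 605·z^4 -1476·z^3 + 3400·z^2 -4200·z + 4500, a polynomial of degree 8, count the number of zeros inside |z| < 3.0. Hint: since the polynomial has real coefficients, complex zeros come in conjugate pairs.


The zeros of p are: (1 + 2i), (1 - 2i), (1 + 2i), (1 - 2i), (3 + 3i), (3 - 3i), (-1 + 3i), (-1 - 3i).
Their magnitudes are: 2.236, 2.236, 2.236, 2.236, 4.243, 4.243, 3.162, 3.162.
Zeros with |z| < R = 3.0: (1 + 2i), (1 - 2i), (1 + 2i), (1 - 2i).
Count = 4.
By the argument principle, (1/2πi) ∮_{|z|=R} p'(z)/p(z) dz equals exactly this count.

Number of zeros inside |z| < 3.0: 4.


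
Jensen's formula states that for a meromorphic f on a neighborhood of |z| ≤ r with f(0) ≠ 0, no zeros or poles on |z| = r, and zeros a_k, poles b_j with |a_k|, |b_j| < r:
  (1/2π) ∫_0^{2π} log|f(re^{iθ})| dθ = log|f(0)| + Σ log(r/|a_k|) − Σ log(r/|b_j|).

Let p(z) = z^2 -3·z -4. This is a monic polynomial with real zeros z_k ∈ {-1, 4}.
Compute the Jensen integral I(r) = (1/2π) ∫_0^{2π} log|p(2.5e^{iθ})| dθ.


Zeros: -1, 4; r = 2.5.
Inside |z| < r: -1. Outside (|z| ≥ r): 4.
p(0) = -4, so log|p(0)| = log(4) = 1.3863.
Apply Jensen: I(r) = log|p(0)| + Σ_k log(r/|z_k|), summed over zeros inside |z| < r.
  log(r/|z_k|) for z_k = -1: log(2.5/1) = 0.9163
  Outside zeros (4) contribute nothing to the Jensen sum.
Sum over inside zeros: 0.9163.
I(r) = log|p(0)| + (inside sum) = 1.3863 + 0.9163 = 2.3026.
Note: since some zeros are outside |z| ≤ r, the simplified n·log(r) form does NOT apply — only the inside zeros contribute.

I(r) ≈ 2.3026.


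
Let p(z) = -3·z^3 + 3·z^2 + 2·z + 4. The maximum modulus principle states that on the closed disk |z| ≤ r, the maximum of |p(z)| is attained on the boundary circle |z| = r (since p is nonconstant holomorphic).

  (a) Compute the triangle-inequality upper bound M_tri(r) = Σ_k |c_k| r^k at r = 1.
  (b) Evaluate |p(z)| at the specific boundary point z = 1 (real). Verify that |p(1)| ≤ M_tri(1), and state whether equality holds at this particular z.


Coefficients: c_0 = 4, c_1 = 2, c_2 = 3, c_3 = -3. Radius r = 1.
Part (a). Triangle bound: M_tri(r) = Σ_k |c_k| r^k
  = |4|·1^0 + |2|·1^1 + |3|·1^2 + |-3|·1^3
  = 4 + 2 + 3 + 3 = 12.
This bounds M(r) := max_{|z|=r} |p(z)| from above; equality holds iff all terms c_k z^k can be made to align in phase at a single z on |z|=r.
Part (b). At z = 1 (real, on the circle |z| = r):
  p(1) = (4)·1^0 + (2)·1^1 + (3)·1^2 + (-3)·1^3 = 6.
  |p(1)| = 6.
Check: |p(1)| = 6 ≤ 12 = M_tri(1). ✓ Equality does not hold at z = 1 (the coefficients have mixed signs, so the terms do not all align in phase there).

M_tri(1) = 12; |p(1)| = 6; equality at z=1: no.


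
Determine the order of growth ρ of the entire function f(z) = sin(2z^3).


Write sin(w) = (e^{iw} ± e^{−iw})/(2 or 2i), so |sin(w)| ≤ e^{|w|}. With w = 2z^3, |w| ≤ 2r^3 + 0 on |z|=r, giving M(r) ≤ e^{2r^3 + 0} and ρ ≤ 3. For the lower bound, choose z on |z|=r with 2z^3 purely imaginary of modulus 2r^3; then |sin(2z^3)| grows like e^{2r^3}/2, so ρ ≥ 3. Hence ρ = 3.
Therefore ρ = 3.

Order ρ = 3.


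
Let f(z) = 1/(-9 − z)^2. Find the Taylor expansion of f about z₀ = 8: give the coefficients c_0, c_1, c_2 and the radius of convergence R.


Let w = z − z₀, so z = z₀ + w.
Then -9 − z = -9 − (z₀ + w) = (-9 − z₀) − w = -17 − w.
f(z) = 1/(-17 − w)^2 = (1/(-17)^2) · (1 − w/(-17))^{−2}.
By the binomial series (1−u)^{−2} = Σ_{n≥0} C(n+1, 1) u^n for |u|<1, with u = w/(-17):
  c_n = C(n+1, 1) / (-17)^(n+2).
  c_0 = 1/(-17)^2 = 1/289.
  c_1 = 2/(-17)^3 = -2/4913.
  c_2 = 3/(-17)^4 = 3/83521.
The series is valid for |w/d| < 1, i.e. |z − z₀| < |d|.
Radius of convergence: R = |-9 − z₀| = |-17| = 17 (distance from z₀ to the singularity z = -9).

c_0 = 1/289, c_1 = -2/4913, c_2 = 3/83521; R = 17.


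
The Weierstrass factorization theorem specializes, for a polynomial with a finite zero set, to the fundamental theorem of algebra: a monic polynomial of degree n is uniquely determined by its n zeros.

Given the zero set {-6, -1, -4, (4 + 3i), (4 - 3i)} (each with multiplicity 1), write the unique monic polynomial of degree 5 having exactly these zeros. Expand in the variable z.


The polynomial is p(z) = ∏_{α ∈ S} (z − α), where S = {-6, -1, -4, (4 + 3i), (4 - 3i)}.
Expanding the product yields: p(z) = z^5 + 3·z^4 -29·z^3 + 27·z^2 + 658·z + 600.
Note conjugate pairs combine to real quadratics: (z − (4+3i))(z − (4−3i)) = z² − 8z + 25.
The resulting polynomial has degree 5 and real coefficients as required.

p(z) = z^5 + 3·z^4 -29·z^3 + 27·z^2 + 658·z + 600.


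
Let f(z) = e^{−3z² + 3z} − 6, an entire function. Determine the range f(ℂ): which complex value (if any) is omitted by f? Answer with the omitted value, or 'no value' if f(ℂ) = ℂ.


Little Picard bounds the complement of f(ℂ) to at most one point.
The exponent g(z) = −3z² + 3z is a nonconstant polynomial, hence surjective onto ℂ. So e^{g(z)} takes every value in {e^w : w ∈ ℂ} = ℂ ∖ {0}. Adding -6 shifts the range to ℂ ∖ {-6}. f omits exactly -6.

Omitted value: -6.


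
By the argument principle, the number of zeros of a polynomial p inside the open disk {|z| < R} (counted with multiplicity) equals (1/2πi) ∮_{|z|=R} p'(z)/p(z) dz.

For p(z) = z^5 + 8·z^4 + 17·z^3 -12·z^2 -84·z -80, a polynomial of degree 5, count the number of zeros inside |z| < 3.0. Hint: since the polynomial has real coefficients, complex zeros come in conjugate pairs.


The zeros of p are: (-2 + 1i), (-2 - 1i), 2, -2, -4.
Their magnitudes are: 2.236, 2.236, 2, 2, 4.
Zeros with |z| < R = 3.0: (-2 + 1i), (-2 - 1i), 2, -2.
Count = 4.
By the argument principle, (1/2πi) ∮_{|z|=R} p'(z)/p(z) dz equals exactly this count.

Number of zeros inside |z| < 3.0: 4.


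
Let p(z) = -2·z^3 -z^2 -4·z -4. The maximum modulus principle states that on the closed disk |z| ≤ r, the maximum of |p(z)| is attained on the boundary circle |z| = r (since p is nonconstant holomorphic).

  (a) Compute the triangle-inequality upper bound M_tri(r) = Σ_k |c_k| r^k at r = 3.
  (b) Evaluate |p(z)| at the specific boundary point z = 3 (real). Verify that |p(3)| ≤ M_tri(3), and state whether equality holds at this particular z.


Coefficients: c_0 = -4, c_1 = -4, c_2 = -1, c_3 = -2. Radius r = 3.
Part (a). Triangle bound: M_tri(r) = Σ_k |c_k| r^k
  = |-4|·3^0 + |-4|·3^1 + |-1|·3^2 + |-2|·3^3
  = 4 + 12 + 9 + 54 = 79.
This bounds M(r) := max_{|z|=r} |p(z)| from above; equality holds iff all terms c_k z^k can be made to align in phase at a single z on |z|=r.
Part (b). At z = 3 (real, on the circle |z| = r):
  p(3) = (-4)·3^0 + (-4)·3^1 + (-1)·3^2 + (-2)·3^3 = -79.
  |p(3)| = 79.
Since all nonzero coefficients share the same sign, |p(3)| = 79 = M_tri(3); the triangle bound is attained at z = 3, so in fact M(r) = 79.

M_tri(3) = 79; |p(3)| = 79; equality at z=3: yes.


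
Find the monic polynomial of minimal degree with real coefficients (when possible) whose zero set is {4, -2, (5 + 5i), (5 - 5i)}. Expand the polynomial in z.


The polynomial is p(z) = ∏_{α ∈ S} (z − α), where S = {4, -2, (5 + 5i), (5 - 5i)}.
Expanding the product yields: p(z) = z^4 -12·z^3 + 62·z^2 -20·z -400.
Note conjugate pairs combine to real quadratics: (z − (5+5i))(z − (5−5i)) = z² − 10z + 50.
The resulting polynomial has degree 4 and real coefficients as required.

p(z) = z^4 -12·z^3 + 62·z^2 -20·z -400.
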